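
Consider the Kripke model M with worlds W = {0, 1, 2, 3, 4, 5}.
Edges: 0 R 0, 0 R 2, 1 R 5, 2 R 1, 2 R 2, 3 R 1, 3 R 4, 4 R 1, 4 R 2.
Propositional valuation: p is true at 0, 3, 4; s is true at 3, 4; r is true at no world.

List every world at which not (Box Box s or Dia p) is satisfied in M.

Recall that Box ψ holds at a world iff ψ holds at every accessible world, and Dia ψ holds iff ψ holds at some accessible world.
Let φ = not (Box Box s or Dia p). Evaluate φ at each world:
  0 (successors {0, 2}): φ is false.
  1 (successors {5}): φ is false.
  2 (successors {1, 2}): φ is true.
  3 (successors {1, 4}): φ is false.
  4 (successors {1, 2}): φ is true.
  5 (successors ∅): φ is false.
For instance, at 3:
  At 3: Box Box s or Dia p is true, so not (Box Box s or Dia p) is false.
    At 3: Box Box s is false, Dia p is true, so Box Box s or Dia p is true.
      At 3: Box Box s requires Box s at every successor {1, 4}.
        Box s fails at 1, so Box Box s is false at 3.
      At 3: Dia p requires p at some successor in {1, 4}.
        p holds at 4, so Dia p is true at 3.
Satisfying worlds: {2, 4}

2, 4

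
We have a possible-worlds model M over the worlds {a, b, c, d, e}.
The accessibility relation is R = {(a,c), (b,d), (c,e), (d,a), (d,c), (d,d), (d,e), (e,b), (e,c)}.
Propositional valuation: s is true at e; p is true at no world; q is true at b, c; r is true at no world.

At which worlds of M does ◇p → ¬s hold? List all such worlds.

Let φ = ◇p → ¬s. Evaluate φ at each world:
  a (successors {c}): φ is true.
  b (successors {d}): φ is true.
  c (successors {e}): φ is true.
  d (successors {a, c, d, e}): φ is true.
  e (successors {b, c}): φ is true.
For instance, at d:
  At d: ◇p is false, ¬s is true, so ◇p → ¬s is true.
    At d: ◇p requires p at some successor in {a, c, d, e}.
      At a: p is false.
      At c: p is false.
      At d: p is false.
      At e: p is false.
    So ◇p is false at d.
Satisfying worlds: {a, b, c, d, e}

a, b, c, d, e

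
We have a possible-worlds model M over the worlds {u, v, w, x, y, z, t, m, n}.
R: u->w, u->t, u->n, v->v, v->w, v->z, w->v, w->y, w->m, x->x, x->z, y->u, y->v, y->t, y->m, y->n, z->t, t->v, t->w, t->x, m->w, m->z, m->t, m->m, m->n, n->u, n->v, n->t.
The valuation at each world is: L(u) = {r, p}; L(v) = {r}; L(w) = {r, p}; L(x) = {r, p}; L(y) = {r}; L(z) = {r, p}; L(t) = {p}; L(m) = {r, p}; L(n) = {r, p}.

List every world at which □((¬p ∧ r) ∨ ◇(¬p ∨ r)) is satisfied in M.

u, w, y, z, t, n

Let φ = □((¬p ∧ r) ∨ ◇(¬p ∨ r)). Evaluate φ at each world:
  u (successors {w, t, n}): φ is true.
  v (successors {v, w, z}): φ is false.
  w (successors {v, y, m}): φ is true.
  x (successors {x, z}): φ is false.
  y (successors {u, v, t, m, n}): φ is true.
  z (successors {t}): φ is true.
  t (successors {v, w, x}): φ is true.
  m (successors {w, z, t, m, n}): φ is false.
  n (successors {u, v, t}): φ is true.
For instance, at v:
  At v: □((¬p ∧ r) ∨ ◇(¬p ∨ r)) requires (¬p ∧ r) ∨ ◇(¬p ∨ r) at every successor {v, w, z}.
    (¬p ∧ r) ∨ ◇(¬p ∨ r) fails at z, so □((¬p ∧ r) ∨ ◇(¬p ∨ r)) is false at v.
      At z: ¬p ∧ r is false, ◇(¬p ∨ r) is false, so (¬p ∧ r) ∨ ◇(¬p ∨ r) is false.
Satisfying worlds: {u, w, y, z, t, n}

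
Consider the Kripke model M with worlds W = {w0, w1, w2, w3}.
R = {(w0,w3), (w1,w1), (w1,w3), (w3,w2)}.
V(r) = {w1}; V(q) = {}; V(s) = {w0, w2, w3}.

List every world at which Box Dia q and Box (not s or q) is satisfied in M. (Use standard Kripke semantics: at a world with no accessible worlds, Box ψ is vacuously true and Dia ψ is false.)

Let φ = Box Dia q and Box (not s or q). Evaluate φ at each world:
  w0 (successors {w3}): φ is false.
  w1 (successors {w1, w3}): φ is false.
  w2 (successors ∅): φ is true.
  w3 (successors {w2}): φ is false.
For instance, at w0:
  At w0: Box Dia q is false, Box (not s or q) is false, so Box Dia q and Box (not s or q) is false.
    At w0: Box Dia q requires Dia q at every successor {w3}.
      Dia q fails at w3, so Box Dia q is false at w0.
    At w0: Box (not s or q) requires not s or q at every successor {w3}.
      not s or q fails at w3, so Box (not s or q) is false at w0.
Satisfying worlds: {w2}

w2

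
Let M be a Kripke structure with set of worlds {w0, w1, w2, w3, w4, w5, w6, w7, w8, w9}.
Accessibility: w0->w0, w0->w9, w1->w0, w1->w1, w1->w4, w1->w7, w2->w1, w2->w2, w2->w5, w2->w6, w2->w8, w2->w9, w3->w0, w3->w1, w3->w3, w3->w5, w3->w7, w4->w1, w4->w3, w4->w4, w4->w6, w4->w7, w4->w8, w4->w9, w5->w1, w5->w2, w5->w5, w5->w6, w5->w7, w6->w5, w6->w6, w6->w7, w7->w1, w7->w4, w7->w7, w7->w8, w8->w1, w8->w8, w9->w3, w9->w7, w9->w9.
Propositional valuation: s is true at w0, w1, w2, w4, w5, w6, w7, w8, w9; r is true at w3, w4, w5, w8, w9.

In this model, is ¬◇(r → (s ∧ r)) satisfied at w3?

No

At w3: ◇(r → (s ∧ r)) is true, so ¬◇(r → (s ∧ r)) is false.
  At w3: ◇(r → (s ∧ r)) requires r → (s ∧ r) at some successor in {w0, w1, w3, w5, w7}.
    r → (s ∧ r) holds at w0, so ◇(r → (s ∧ r)) is true at w3.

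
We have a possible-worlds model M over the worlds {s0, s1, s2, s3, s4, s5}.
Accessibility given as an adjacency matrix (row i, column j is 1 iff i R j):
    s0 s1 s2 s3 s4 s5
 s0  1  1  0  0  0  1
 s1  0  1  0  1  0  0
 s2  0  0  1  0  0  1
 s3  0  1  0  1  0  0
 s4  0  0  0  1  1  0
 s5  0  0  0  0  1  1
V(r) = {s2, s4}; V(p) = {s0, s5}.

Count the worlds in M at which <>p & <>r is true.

2

Let φ = <>p & <>r. Evaluate φ at each world:
  s0 (successors {s0, s1, s5}): φ is false.
  s1 (successors {s1, s3}): φ is false.
  s2 (successors {s2, s5}): φ is true.
  s3 (successors {s1, s3}): φ is false.
  s4 (successors {s3, s4}): φ is false.
  s5 (successors {s4, s5}): φ is true.
For instance, at s4:
  At s4: <>p is false, <>r is true, so <>p & <>r is false.
    At s4: <>p requires p at some successor in {s3, s4}.
      At s3: p is false.
      At s4: p is false.
    So <>p is false at s4.
    At s4: <>r requires r at some successor in {s3, s4}.
      r holds at s4, so <>r is true at s4.
Satisfying worlds: {s2, s5}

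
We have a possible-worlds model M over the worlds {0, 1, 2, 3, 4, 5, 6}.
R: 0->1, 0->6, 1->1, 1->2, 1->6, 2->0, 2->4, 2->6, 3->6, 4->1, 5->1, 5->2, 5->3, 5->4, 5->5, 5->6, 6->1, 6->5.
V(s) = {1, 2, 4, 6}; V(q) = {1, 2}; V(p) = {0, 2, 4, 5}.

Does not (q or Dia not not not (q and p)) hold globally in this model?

No

Let φ = not (q or Dia not not not (q and p)). Evaluate φ at each world:
  0 (successors {1, 6}): φ is false.
  1 (successors {1, 2, 6}): φ is false.
  2 (successors {0, 4, 6}): φ is false.
  3 (successors {6}): φ is false.
  4 (successors {1}): φ is false.
  5 (successors {1, 2, 3, 4, 5, 6}): φ is false.
  6 (successors {1, 5}): φ is false.
Detail at 0 (counterexample):
  At 0: q or Dia not not not (q and p) is true, so not (q or Dia not not not (q and p)) is false.
    At 0: q is false, Dia not not not (q and p) is true, so q or Dia not not not (q and p) is true.
      At 0: Dia not not not (q and p) requires not not not (q and p) at some successor in {1, 6}.
        not not not (q and p) holds at 1, so Dia not not not (q and p) is true at 0.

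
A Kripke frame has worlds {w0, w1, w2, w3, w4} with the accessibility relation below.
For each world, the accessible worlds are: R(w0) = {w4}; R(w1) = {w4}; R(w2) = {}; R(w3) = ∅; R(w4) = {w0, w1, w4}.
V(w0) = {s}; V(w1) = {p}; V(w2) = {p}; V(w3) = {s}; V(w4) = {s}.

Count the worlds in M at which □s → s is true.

Recall that □ψ holds at a world iff ψ holds at every accessible world, and ◇ψ holds iff ψ holds at some accessible world.
Let φ = □s → s. Evaluate φ at each world:
  w0 (successors {w4}): φ is true.
  w1 (successors {w4}): φ is false.
  w2 (successors ∅): φ is false.
  w3 (successors ∅): φ is true.
  w4 (successors {w0, w1, w4}): φ is true.
For instance, at w1:
  At w1: □s is true, s is false, so □s → s is false.
    At w1: □s requires s at every successor {w4}.
      At w4: s is true.
    So □s is true at w1.
Satisfying worlds: {w0, w3, w4}

3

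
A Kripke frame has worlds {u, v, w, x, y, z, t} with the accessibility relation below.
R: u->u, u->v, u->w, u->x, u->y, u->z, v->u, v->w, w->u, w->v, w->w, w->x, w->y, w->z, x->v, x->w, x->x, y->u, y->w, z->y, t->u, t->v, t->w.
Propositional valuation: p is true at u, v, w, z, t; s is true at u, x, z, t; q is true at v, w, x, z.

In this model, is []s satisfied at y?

At y: []s requires s at every successor {u, w}.
  s fails at w, so []s is false at y.

No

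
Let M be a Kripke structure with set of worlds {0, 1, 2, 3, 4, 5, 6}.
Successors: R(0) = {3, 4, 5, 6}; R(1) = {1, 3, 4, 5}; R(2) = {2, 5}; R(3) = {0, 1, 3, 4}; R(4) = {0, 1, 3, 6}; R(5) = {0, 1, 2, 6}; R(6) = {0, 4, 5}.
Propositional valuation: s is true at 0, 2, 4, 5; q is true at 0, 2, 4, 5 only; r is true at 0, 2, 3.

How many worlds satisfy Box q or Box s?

Recall that Box ψ holds at a world iff ψ holds at every accessible world, and Dia ψ holds iff ψ holds at some accessible world.
Let φ = Box q or Box s. Evaluate φ at each world:
  0 (successors {3, 4, 5, 6}): φ is false.
  1 (successors {1, 3, 4, 5}): φ is false.
  2 (successors {2, 5}): φ is true.
  3 (successors {0, 1, 3, 4}): φ is false.
  4 (successors {0, 1, 3, 6}): φ is false.
  5 (successors {0, 1, 2, 6}): φ is false.
  6 (successors {0, 4, 5}): φ is true.
For instance, at 5:
  At 5: Box q is false, Box s is false, so Box q or Box s is false.
    At 5: Box q requires q at every successor {0, 1, 2, 6}.
      q fails at 1, so Box q is false at 5.
    At 5: Box s requires s at every successor {0, 1, 2, 6}.
      s fails at 1, so Box s is false at 5.
Satisfying worlds: {2, 6}

2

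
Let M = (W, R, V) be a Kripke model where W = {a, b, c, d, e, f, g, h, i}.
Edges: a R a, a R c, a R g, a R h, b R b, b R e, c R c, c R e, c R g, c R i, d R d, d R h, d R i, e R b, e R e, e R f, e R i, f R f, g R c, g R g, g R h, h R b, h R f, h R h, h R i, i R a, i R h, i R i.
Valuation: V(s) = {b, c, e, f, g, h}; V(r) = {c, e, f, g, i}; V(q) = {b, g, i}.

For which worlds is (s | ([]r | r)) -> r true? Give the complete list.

a, c, d, e, f, g, i

Let φ = (s | ([]r | r)) -> r. Evaluate φ at each world:
  a (successors {a, c, g, h}): φ is true.
  b (successors {b, e}): φ is false.
  c (successors {c, e, g, i}): φ is true.
  d (successors {d, h, i}): φ is true.
  e (successors {b, e, f, i}): φ is true.
  f (successors {f}): φ is true.
  g (successors {c, g, h}): φ is true.
  h (successors {b, f, h, i}): φ is false.
  i (successors {a, h, i}): φ is true.
For instance, at e:
  At e: s | ([]r | r) is true, r is true, so (s | ([]r | r)) -> r is true.
    At e: s is true, []r | r is true, so s | ([]r | r) is true.
      At e: []r is false, r is true, so []r | r is true.
Satisfying worlds: {a, c, d, e, f, g, i}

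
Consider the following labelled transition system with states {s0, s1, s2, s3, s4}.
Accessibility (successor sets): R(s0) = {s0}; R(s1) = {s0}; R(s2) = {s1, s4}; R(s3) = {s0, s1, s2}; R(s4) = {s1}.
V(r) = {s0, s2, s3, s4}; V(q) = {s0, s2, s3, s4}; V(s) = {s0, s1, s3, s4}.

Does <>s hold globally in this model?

Yes

Let φ = <>s. Evaluate φ at each world:
  s0 (successors {s0}): φ is true.
  s1 (successors {s0}): φ is true.
  s2 (successors {s1, s4}): φ is true.
  s3 (successors {s0, s1, s2}): φ is true.
  s4 (successors {s1}): φ is true.
For instance, at s0:
  At s0: <>s requires s at some successor in {s0}.
    s holds at s0, so <>s is true at s0.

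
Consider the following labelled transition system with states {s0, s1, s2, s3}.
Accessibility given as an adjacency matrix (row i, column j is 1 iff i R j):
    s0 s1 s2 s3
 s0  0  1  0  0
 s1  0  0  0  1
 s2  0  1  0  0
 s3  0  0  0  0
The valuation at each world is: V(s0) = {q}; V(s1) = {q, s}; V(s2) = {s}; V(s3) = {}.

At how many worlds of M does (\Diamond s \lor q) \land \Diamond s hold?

2

Let φ = (\Diamond s \lor q) \land \Diamond s. Evaluate φ at each world:
  s0 (successors {s1}): φ is true.
  s1 (successors {s3}): φ is false.
  s2 (successors {s1}): φ is true.
  s3 (successors ∅): φ is false.
For instance, at s0:
  At s0: \Diamond s \lor q is true, \Diamond s is true, so (\Diamond s \lor q) \land \Diamond s is true.
    At s0: \Diamond s is true, q is true, so \Diamond s \lor q is true.
      At s0: \Diamond s requires s at some successor in {s1}.
        s holds at s1, so \Diamond s is true at s0.
    At s0: \Diamond s requires s at some successor in {s1}.
      s holds at s1, so \Diamond s is true at s0.
Satisfying worlds: {s0, s2}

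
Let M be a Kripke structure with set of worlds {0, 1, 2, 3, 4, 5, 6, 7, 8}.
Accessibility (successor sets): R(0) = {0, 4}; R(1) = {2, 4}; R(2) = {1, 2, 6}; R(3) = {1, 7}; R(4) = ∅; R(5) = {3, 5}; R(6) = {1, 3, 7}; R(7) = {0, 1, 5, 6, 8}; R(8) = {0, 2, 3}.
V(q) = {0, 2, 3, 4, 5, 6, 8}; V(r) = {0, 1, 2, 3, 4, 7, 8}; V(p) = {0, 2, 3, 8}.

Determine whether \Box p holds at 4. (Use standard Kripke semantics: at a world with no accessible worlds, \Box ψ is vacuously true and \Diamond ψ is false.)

At 4: no accessible worlds, so \Box p holds vacuously.

Yes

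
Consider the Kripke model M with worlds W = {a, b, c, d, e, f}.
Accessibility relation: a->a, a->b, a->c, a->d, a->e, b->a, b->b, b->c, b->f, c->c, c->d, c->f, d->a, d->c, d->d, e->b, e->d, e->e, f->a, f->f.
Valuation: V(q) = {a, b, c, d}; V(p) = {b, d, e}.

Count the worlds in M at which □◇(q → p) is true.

Let φ = □◇(q → p). Evaluate φ at each world:
  a (successors {a, b, c, d, e}): φ is true.
  b (successors {a, b, c, f}): φ is true.
  c (successors {c, d, f}): φ is true.
  d (successors {a, c, d}): φ is true.
  e (successors {b, d, e}): φ is true.
  f (successors {a, f}): φ is true.
For instance, at a:
  At a: □◇(q → p) requires ◇(q → p) at every successor {a, b, c, d, e}.
    At a: ◇(q → p) is true.
    At b: ◇(q → p) is true.
    At c: ◇(q → p) is true.
    At d: ◇(q → p) is true.
    At e: ◇(q → p) is true.
  So □◇(q → p) is true at a.
Satisfying worlds: {a, b, c, d, e, f}

6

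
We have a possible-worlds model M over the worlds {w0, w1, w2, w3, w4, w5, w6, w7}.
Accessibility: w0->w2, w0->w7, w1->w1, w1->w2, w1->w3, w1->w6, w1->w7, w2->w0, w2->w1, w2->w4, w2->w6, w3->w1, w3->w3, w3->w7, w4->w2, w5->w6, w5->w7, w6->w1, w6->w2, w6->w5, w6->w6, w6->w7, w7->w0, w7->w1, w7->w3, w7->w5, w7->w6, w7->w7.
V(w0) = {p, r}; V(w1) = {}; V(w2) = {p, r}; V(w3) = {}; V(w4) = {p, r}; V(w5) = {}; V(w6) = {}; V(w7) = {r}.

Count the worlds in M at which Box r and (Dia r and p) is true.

2

Recall that Box ψ holds at a world iff ψ holds at every accessible world, and Dia ψ holds iff ψ holds at some accessible world.
Let φ = Box r and (Dia r and p). Evaluate φ at each world:
  w0 (successors {w2, w7}): φ is true.
  w1 (successors {w1, w2, w3, w6, w7}): φ is false.
  w2 (successors {w0, w1, w4, w6}): φ is false.
  w3 (successors {w1, w3, w7}): φ is false.
  w4 (successors {w2}): φ is true.
  w5 (successors {w6, w7}): φ is false.
  w6 (successors {w1, w2, w5, w6, w7}): φ is false.
  w7 (successors {w0, w1, w3, w5, w6, w7}): φ is false.
For instance, at w0:
  At w0: Box r is true, Dia r and p is true, so Box r and (Dia r and p) is true.
    At w0: Box r requires r at every successor {w2, w7}.
      At w2: r is true.
      At w7: r is true.
    So Box r is true at w0.
    At w0: Dia r is true, p is true, so Dia r and p is true.
      At w0: Dia r requires r at some successor in {w2, w7}.
        r holds at w2, so Dia r is true at w0.
Satisfying worlds: {w0, w4}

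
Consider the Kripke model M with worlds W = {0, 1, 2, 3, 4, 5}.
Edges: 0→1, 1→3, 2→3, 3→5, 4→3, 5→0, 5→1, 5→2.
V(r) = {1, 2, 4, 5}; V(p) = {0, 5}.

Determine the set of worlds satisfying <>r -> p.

Let φ = <>r -> p. Evaluate φ at each world:
  0 (successors {1}): φ is true.
  1 (successors {3}): φ is true.
  2 (successors {3}): φ is true.
  3 (successors {5}): φ is false.
  4 (successors {3}): φ is true.
  5 (successors {0, 1, 2}): φ is true.
For instance, at 3:
  At 3: <>r is true, p is false, so <>r -> p is false.
    At 3: <>r requires r at some successor in {5}.
      r holds at 5, so <>r is true at 3.
Satisfying worlds: {0, 1, 2, 4, 5}

0, 1, 2, 4, 5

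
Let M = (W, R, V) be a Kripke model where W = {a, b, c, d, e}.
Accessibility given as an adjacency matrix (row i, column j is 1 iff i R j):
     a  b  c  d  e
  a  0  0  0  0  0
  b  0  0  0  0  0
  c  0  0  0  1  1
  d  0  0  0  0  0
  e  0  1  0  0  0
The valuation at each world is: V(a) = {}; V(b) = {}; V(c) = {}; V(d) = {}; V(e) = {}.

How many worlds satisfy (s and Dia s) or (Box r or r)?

Let φ = (s and Dia s) or (Box r or r). Evaluate φ at each world:
  a (successors ∅): φ is true.
  b (successors ∅): φ is true.
  c (successors {d, e}): φ is false.
  d (successors ∅): φ is true.
  e (successors {b}): φ is false.
For instance, at e:
  At e: s and Dia s is false, Box r or r is false, so (s and Dia s) or (Box r or r) is false.
    At e: s is false, Dia s is false, so s and Dia s is false.
      At e: Dia s requires s at some successor in {b}.
        At b: s is false.
      So Dia s is false at e.
    At e: Box r is false, r is false, so Box r or r is false.
      At e: Box r requires r at every successor {b}.
        r fails at b, so Box r is false at e.
Satisfying worlds: {a, b, d}

3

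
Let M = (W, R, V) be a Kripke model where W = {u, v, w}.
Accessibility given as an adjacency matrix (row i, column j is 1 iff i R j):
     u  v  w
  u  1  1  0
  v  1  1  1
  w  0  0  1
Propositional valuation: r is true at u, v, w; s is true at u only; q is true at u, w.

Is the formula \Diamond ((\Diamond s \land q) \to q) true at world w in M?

At w: \Diamond ((\Diamond s \land q) \to q) requires (\Diamond s \land q) \to q at some successor in {w}.
  (\Diamond s \land q) \to q holds at w, so \Diamond ((\Diamond s \land q) \to q) is true at w.
    At w: \Diamond s \land q is false, q is true, so (\Diamond s \land q) \to q is true.
      At w: \Diamond s is false, q is true, so \Diamond s \land q is false.

Yes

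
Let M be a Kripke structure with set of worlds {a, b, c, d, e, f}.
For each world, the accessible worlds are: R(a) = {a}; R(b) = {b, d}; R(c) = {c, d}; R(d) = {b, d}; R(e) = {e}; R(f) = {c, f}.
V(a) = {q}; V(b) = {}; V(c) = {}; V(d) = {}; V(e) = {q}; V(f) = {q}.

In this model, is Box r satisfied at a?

At a: Box r requires r at every successor {a}.
  r fails at a, so Box r is false at a.

No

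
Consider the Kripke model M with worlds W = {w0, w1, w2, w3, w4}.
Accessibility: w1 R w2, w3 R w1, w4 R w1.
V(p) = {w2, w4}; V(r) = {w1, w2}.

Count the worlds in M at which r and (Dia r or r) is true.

2

Let φ = r and (Dia r or r). Evaluate φ at each world:
  w0 (successors ∅): φ is false.
  w1 (successors {w2}): φ is true.
  w2 (successors ∅): φ is true.
  w3 (successors {w1}): φ is false.
  w4 (successors {w1}): φ is false.
For instance, at w4:
  At w4: r is false, Dia r or r is true, so r and (Dia r or r) is false.
    At w4: Dia r is true, r is false, so Dia r or r is true.
      At w4: Dia r requires r at some successor in {w1}.
        r holds at w1, so Dia r is true at w4.
Satisfying worlds: {w1, w2}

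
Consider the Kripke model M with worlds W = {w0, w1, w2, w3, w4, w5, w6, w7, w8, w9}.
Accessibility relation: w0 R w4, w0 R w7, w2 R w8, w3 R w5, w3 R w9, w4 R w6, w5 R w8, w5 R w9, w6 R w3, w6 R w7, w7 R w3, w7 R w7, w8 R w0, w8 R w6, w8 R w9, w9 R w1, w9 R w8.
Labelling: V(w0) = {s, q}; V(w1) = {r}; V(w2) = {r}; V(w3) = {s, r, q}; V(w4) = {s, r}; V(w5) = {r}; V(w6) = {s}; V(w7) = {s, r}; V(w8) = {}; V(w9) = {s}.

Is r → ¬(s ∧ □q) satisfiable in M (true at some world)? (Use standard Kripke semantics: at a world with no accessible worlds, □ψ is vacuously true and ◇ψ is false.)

Let φ = r → ¬(s ∧ □q). Evaluate φ at each world:
  w0 (successors {w4, w7}): φ is true.
  w1 (successors ∅): φ is true.
  w2 (successors {w8}): φ is true.
  w3 (successors {w5, w9}): φ is true.
  w4 (successors {w6}): φ is true.
  w5 (successors {w8, w9}): φ is true.
  w6 (successors {w3, w7}): φ is true.
  w7 (successors {w3, w7}): φ is true.
  w8 (successors {w0, w6, w9}): φ is true.
  w9 (successors {w1, w8}): φ is true.
Detail at w0 (witness):
  At w0: r is false, ¬(s ∧ □q) is true, so r → ¬(s ∧ □q) is true.
    At w0: s ∧ □q is false, so ¬(s ∧ □q) is true.
      At w0: s is true, □q is false, so s ∧ □q is false.

Yes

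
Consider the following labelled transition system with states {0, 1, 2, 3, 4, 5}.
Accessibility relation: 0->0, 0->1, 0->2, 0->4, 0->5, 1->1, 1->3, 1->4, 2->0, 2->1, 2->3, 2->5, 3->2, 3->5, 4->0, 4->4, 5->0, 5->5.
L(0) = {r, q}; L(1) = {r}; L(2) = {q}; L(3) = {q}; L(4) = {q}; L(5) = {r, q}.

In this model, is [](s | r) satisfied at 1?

No

At 1: [](s | r) requires s | r at every successor {1, 3, 4}.
  s | r fails at 3, so [](s | r) is false at 1.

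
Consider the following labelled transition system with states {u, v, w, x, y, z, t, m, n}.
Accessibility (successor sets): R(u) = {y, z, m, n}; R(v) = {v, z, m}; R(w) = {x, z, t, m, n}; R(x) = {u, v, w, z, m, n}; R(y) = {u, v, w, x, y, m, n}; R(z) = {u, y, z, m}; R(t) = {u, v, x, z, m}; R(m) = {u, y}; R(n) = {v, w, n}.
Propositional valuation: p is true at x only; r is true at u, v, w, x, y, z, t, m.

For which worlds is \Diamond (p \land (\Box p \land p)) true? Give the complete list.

Let φ = \Diamond (p \land (\Box p \land p)). Evaluate φ at each world:
  u (successors {y, z, m, n}): φ is false.
  v (successors {v, z, m}): φ is false.
  w (successors {x, z, t, m, n}): φ is false.
  x (successors {u, v, w, z, m, n}): φ is false.
  y (successors {u, v, w, x, y, m, n}): φ is false.
  z (successors {u, y, z, m}): φ is false.
  t (successors {u, v, x, z, m}): φ is false.
  m (successors {u, y}): φ is false.
  n (successors {v, w, n}): φ is false.
For instance, at y:
  At y: \Diamond (p \land (\Box p \land p)) requires p \land (\Box p \land p) at some successor in {u, v, w, x, y, m, n}.
    At u: p \land (\Box p \land p) is false.
    At v: p \land (\Box p \land p) is false.
    At w: p \land (\Box p \land p) is false.
    At x: p \land (\Box p \land p) is false.
    At y: p \land (\Box p \land p) is false.
    At m: p \land (\Box p \land p) is false.
    At n: p \land (\Box p \land p) is false.
  So \Diamond (p \land (\Box p \land p)) is false at y.
Satisfying worlds: none.

none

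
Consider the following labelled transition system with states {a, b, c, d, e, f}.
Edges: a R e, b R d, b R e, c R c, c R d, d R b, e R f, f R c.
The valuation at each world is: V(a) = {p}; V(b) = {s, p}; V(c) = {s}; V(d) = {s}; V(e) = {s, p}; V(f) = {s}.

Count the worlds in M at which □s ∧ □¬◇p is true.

Recall that □ψ holds at a world iff ψ holds at every accessible world, and ◇ψ holds iff ψ holds at some accessible world.
Let φ = □s ∧ □¬◇p. Evaluate φ at each world:
  a (successors {e}): φ is true.
  b (successors {d, e}): φ is false.
  c (successors {c, d}): φ is false.
  d (successors {b}): φ is false.
  e (successors {f}): φ is true.
  f (successors {c}): φ is true.
For instance, at f:
  At f: □s is true, □¬◇p is true, so □s ∧ □¬◇p is true.
    At f: □s requires s at every successor {c}.
      At c: s is true.
    So □s is true at f.
    At f: □¬◇p requires ¬◇p at every successor {c}.
      At c: ¬◇p is true.
    So □¬◇p is true at f.
Satisfying worlds: {a, e, f}

3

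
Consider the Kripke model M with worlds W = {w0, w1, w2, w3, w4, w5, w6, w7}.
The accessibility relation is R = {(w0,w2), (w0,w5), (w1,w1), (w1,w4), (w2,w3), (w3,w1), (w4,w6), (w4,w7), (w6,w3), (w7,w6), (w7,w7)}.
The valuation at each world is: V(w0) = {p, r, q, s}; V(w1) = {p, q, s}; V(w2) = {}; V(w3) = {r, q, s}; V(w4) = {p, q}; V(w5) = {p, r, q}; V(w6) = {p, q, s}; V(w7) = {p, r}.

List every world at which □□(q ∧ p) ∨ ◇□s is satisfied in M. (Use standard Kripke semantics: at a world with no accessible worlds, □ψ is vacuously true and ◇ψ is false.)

Let φ = □□(q ∧ p) ∨ ◇□s. Evaluate φ at each world:
  w0 (successors {w2, w5}): φ is true.
  w1 (successors {w1, w4}): φ is false.
  w2 (successors {w3}): φ is true.
  w3 (successors {w1}): φ is true.
  w4 (successors {w6, w7}): φ is true.
  w5 (successors ∅): φ is true.
  w6 (successors {w3}): φ is true.
  w7 (successors {w6, w7}): φ is true.
For instance, at w0:
  At w0: □□(q ∧ p) is false, ◇□s is true, so □□(q ∧ p) ∨ ◇□s is true.
    At w0: □□(q ∧ p) requires □(q ∧ p) at every successor {w2, w5}.
      □(q ∧ p) fails at w2, so □□(q ∧ p) is false at w0.
    At w0: ◇□s requires □s at some successor in {w2, w5}.
      □s holds at w2, so ◇□s is true at w0.
Satisfying worlds: {w0, w2, w3, w4, w5, w6, w7}

w0, w2, w3, w4, w5, w6, w7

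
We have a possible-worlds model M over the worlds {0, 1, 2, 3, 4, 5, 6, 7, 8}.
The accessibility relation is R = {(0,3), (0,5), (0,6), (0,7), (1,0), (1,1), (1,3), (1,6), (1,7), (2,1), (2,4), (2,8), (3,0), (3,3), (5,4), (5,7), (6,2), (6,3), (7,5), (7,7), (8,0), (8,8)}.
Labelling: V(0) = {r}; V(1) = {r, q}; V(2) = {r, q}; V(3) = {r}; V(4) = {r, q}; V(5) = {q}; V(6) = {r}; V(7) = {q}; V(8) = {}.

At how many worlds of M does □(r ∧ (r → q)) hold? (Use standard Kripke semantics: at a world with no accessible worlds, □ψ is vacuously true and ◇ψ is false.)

1

Let φ = □(r ∧ (r → q)). Evaluate φ at each world:
  0 (successors {3, 5, 6, 7}): φ is false.
  1 (successors {0, 1, 3, 6, 7}): φ is false.
  2 (successors {1, 4, 8}): φ is false.
  3 (successors {0, 3}): φ is false.
  4 (successors ∅): φ is true.
  5 (successors {4, 7}): φ is false.
  6 (successors {2, 3}): φ is false.
  7 (successors {5, 7}): φ is false.
  8 (successors {0, 8}): φ is false.
For instance, at 0:
  At 0: □(r ∧ (r → q)) requires r ∧ (r → q) at every successor {3, 5, 6, 7}.
    r ∧ (r → q) fails at 3, so □(r ∧ (r → q)) is false at 0.
Satisfying worlds: {4}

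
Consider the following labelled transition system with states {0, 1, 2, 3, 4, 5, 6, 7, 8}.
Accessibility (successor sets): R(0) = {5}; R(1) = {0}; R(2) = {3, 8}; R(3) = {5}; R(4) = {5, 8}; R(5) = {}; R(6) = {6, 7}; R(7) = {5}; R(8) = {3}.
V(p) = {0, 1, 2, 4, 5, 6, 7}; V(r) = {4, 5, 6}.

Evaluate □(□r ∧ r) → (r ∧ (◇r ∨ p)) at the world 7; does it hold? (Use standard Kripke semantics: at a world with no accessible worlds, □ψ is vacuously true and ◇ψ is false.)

No

Recall that □ψ holds at a world iff ψ holds at every accessible world, and ◇ψ holds iff ψ holds at some accessible world.
At 7: □(□r ∧ r) is true, r ∧ (◇r ∨ p) is false, so □(□r ∧ r) → (r ∧ (◇r ∨ p)) is false.
  At 7: □(□r ∧ r) requires □r ∧ r at every successor {5}.
      At 5: □r is true, r is true, so □r ∧ r is true.
  So □(□r ∧ r) is true at 7.
  At 7: r is false, ◇r ∨ p is true, so r ∧ (◇r ∨ p) is false.
    At 7: ◇r is true, p is true, so ◇r ∨ p is true.
      At 7: ◇r requires r at some successor in {5}.
        r holds at 5, so ◇r is true at 7.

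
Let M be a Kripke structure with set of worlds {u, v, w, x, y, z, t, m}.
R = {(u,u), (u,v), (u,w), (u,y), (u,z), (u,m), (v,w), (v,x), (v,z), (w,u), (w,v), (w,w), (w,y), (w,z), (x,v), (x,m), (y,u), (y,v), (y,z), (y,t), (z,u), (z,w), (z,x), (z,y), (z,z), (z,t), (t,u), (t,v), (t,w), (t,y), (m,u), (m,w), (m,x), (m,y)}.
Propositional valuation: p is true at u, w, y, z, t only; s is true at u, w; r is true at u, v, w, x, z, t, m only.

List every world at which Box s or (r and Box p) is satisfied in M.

none

Recall that Box ψ holds at a world iff ψ holds at every accessible world, and Dia ψ holds iff ψ holds at some accessible world.
Let φ = Box s or (r and Box p). Evaluate φ at each world:
  u (successors {u, v, w, y, z, m}): φ is false.
  v (successors {w, x, z}): φ is false.
  w (successors {u, v, w, y, z}): φ is false.
  x (successors {v, m}): φ is false.
  y (successors {u, v, z, t}): φ is false.
  z (successors {u, w, x, y, z, t}): φ is false.
  t (successors {u, v, w, y}): φ is false.
  m (successors {u, w, x, y}): φ is false.
For instance, at y:
  At y: Box s is false, r and Box p is false, so Box s or (r and Box p) is false.
    At y: Box s requires s at every successor {u, v, z, t}.
      s fails at v, so Box s is false at y.
    At y: r is false, Box p is false, so r and Box p is false.
      At y: Box p requires p at every successor {u, v, z, t}.
        p fails at v, so Box p is false at y.
Satisfying worlds: none.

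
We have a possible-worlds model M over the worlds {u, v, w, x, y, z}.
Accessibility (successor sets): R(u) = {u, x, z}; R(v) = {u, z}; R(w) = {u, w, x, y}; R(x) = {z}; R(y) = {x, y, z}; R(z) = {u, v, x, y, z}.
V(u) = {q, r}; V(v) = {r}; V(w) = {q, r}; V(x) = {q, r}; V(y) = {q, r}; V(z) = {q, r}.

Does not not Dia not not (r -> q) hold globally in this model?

Let φ = not not Dia not not (r -> q). Evaluate φ at each world:
  u (successors {u, x, z}): φ is true.
  v (successors {u, z}): φ is true.
  w (successors {u, w, x, y}): φ is true.
  x (successors {z}): φ is true.
  y (successors {x, y, z}): φ is true.
  z (successors {u, v, x, y, z}): φ is true.
For instance, at y:
  At y: not Dia not not (r -> q) is false, so not not Dia not not (r -> q) is true.
    At y: Dia not not (r -> q) is true, so not Dia not not (r -> q) is false.
      At y: Dia not not (r -> q) requires not not (r -> q) at some successor in {x, y, z}.
        not not (r -> q) holds at x, so Dia not not (r -> q) is true at y.

Yes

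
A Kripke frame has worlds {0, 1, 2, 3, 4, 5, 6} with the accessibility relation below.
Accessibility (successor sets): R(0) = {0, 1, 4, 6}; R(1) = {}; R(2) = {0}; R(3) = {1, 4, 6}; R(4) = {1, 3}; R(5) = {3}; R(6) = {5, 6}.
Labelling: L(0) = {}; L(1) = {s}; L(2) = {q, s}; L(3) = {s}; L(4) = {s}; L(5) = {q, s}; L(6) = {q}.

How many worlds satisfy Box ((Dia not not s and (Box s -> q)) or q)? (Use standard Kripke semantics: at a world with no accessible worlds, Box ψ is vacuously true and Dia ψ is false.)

Let φ = Box ((Dia not not s and (Box s -> q)) or q). Evaluate φ at each world:
  0 (successors {0, 1, 4, 6}): φ is false.
  1 (successors ∅): φ is true.
  2 (successors {0}): φ is true.
  3 (successors {1, 4, 6}): φ is false.
  4 (successors {1, 3}): φ is false.
  5 (successors {3}): φ is true.
  6 (successors {5, 6}): φ is true.
For instance, at 2:
  At 2: Box ((Dia not not s and (Box s -> q)) or q) requires (Dia not not s and (Box s -> q)) or q at every successor {0}.
      At 0: Dia not not s and (Box s -> q) is true, q is false, so (Dia not not s and (Box s -> q)) or q is true.
  So Box ((Dia not not s and (Box s -> q)) or q) is true at 2.
Satisfying worlds: {1, 2, 5, 6}

4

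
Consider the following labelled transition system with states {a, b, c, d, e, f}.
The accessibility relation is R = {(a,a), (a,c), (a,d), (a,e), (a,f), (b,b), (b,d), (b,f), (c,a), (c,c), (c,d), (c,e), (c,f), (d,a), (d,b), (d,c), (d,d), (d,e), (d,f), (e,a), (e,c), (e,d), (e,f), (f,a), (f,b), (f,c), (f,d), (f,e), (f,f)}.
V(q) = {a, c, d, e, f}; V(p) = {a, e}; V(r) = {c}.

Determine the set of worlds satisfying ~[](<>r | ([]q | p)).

Let φ = ~[](<>r | ([]q | p)). Evaluate φ at each world:
  a (successors {a, c, d, e, f}): φ is false.
  b (successors {b, d, f}): φ is true.
  c (successors {a, c, d, e, f}): φ is false.
  d (successors {a, b, c, d, e, f}): φ is true.
  e (successors {a, c, d, f}): φ is false.
  f (successors {a, b, c, d, e, f}): φ is true.
For instance, at b:
  At b: [](<>r | ([]q | p)) is false, so ~[](<>r | ([]q | p)) is true.
    At b: [](<>r | ([]q | p)) requires <>r | ([]q | p) at every successor {b, d, f}.
      <>r | ([]q | p) fails at b, so [](<>r | ([]q | p)) is false at b.
Satisfying worlds: {b, d, f}

b, d, f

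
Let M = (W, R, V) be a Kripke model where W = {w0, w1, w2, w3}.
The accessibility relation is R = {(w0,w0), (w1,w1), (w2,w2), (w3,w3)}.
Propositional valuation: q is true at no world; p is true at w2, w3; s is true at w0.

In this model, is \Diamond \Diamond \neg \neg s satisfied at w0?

At w0: \Diamond \Diamond \neg \neg s requires \Diamond \neg \neg s at some successor in {w0}.
  \Diamond \neg \neg s holds at w0, so \Diamond \Diamond \neg \neg s is true at w0.
    At w0: \Diamond \neg \neg s requires \neg \neg s at some successor in {w0}.
      \neg \neg s holds at w0, so \Diamond \neg \neg s is true at w0.

Yes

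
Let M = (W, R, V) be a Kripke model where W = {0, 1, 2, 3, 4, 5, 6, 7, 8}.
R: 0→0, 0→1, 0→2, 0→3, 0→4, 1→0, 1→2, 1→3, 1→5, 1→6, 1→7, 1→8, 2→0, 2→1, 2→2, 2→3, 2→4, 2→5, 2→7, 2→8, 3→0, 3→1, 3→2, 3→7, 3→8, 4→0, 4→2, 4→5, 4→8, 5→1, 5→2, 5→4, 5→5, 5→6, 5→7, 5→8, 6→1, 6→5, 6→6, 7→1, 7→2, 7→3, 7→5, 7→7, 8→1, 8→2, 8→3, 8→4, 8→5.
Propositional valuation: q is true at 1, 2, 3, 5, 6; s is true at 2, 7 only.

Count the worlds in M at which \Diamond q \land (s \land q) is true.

1

Recall that \Diamond ψ holds at a world iff ψ holds at some accessible world.
Let φ = \Diamond q \land (s \land q). Evaluate φ at each world:
  0 (successors {0, 1, 2, 3, 4}): φ is false.
  1 (successors {0, 2, 3, 5, 6, 7, 8}): φ is false.
  2 (successors {0, 1, 2, 3, 4, 5, 7, 8}): φ is true.
  3 (successors {0, 1, 2, 7, 8}): φ is false.
  4 (successors {0, 2, 5, 8}): φ is false.
  5 (successors {1, 2, 4, 5, 6, 7, 8}): φ is false.
  6 (successors {1, 5, 6}): φ is false.
  7 (successors {1, 2, 3, 5, 7}): φ is false.
  8 (successors {1, 2, 3, 4, 5}): φ is false.
For instance, at 7:
  At 7: \Diamond q is true, s \land q is false, so \Diamond q \land (s \land q) is false.
    At 7: \Diamond q requires q at some successor in {1, 2, 3, 5, 7}.
      q holds at 1, so \Diamond q is true at 7.
Satisfying worlds: {2}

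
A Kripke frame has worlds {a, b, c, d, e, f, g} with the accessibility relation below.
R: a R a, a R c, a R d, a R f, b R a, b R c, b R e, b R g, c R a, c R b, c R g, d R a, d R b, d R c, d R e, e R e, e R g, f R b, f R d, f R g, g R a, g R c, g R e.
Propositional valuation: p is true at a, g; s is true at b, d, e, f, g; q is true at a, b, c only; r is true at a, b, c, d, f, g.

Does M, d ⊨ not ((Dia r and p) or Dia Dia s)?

At d: (Dia r and p) or Dia Dia s is true, so not ((Dia r and p) or Dia Dia s) is false.
  At d: Dia r and p is false, Dia Dia s is true, so (Dia r and p) or Dia Dia s is true.
    At d: Dia r is true, p is false, so Dia r and p is false.
      At d: Dia r requires r at some successor in {a, b, c, e}.
        r holds at a, so Dia r is true at d.
    At d: Dia Dia s requires Dia s at some successor in {a, b, c, e}.
      Dia s holds at a, so Dia Dia s is true at d.

No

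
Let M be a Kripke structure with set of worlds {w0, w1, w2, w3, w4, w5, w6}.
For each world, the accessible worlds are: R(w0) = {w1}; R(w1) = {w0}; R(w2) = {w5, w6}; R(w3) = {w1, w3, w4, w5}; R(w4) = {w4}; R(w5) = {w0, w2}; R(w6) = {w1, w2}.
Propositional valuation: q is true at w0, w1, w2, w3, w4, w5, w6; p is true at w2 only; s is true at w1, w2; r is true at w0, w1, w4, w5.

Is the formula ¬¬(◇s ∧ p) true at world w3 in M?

At w3: ¬(◇s ∧ p) is true, so ¬¬(◇s ∧ p) is false.
  At w3: ◇s ∧ p is false, so ¬(◇s ∧ p) is true.
    At w3: ◇s is true, p is false, so ◇s ∧ p is false.
      At w3: ◇s requires s at some successor in {w1, w3, w4, w5}.
        s holds at w1, so ◇s is true at w3.

No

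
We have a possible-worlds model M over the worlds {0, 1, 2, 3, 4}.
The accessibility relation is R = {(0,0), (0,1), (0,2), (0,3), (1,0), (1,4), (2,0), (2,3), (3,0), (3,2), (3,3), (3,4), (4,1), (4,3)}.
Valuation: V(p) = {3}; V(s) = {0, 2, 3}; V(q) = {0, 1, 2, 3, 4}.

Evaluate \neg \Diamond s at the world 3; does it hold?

No

Recall that \Diamond ψ holds at a world iff ψ holds at some accessible world.
At 3: \Diamond s is true, so \neg \Diamond s is false.
  At 3: \Diamond s requires s at some successor in {0, 2, 3, 4}.
    s holds at 0, so \Diamond s is true at 3.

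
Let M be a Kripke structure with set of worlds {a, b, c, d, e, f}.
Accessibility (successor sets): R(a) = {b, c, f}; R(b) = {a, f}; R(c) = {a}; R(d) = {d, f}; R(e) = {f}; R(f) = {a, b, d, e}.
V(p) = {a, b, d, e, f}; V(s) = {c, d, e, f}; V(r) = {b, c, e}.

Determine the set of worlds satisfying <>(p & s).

a, b, d, e, f

Let φ = <>(p & s). Evaluate φ at each world:
  a (successors {b, c, f}): φ is true.
  b (successors {a, f}): φ is true.
  c (successors {a}): φ is false.
  d (successors {d, f}): φ is true.
  e (successors {f}): φ is true.
  f (successors {a, b, d, e}): φ is true.
For instance, at e:
  At e: <>(p & s) requires p & s at some successor in {f}.
    p & s holds at f, so <>(p & s) is true at e.
Satisfying worlds: {a, b, d, e, f}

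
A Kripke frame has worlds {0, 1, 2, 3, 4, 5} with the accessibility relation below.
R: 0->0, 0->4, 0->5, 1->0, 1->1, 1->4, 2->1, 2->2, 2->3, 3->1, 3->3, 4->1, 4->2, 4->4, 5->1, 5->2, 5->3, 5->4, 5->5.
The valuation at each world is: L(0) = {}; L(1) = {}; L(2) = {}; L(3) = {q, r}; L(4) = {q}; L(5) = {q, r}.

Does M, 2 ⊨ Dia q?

At 2: Dia q requires q at some successor in {1, 2, 3}.
  q holds at 3, so Dia q is true at 2.

Yes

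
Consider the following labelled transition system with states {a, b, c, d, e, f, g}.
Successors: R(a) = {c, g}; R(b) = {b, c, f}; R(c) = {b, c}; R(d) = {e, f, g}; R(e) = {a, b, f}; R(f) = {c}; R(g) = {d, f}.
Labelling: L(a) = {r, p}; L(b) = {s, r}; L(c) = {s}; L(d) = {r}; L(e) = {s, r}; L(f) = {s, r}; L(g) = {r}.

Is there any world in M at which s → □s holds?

Yes

Recall that □ψ holds at a world iff ψ holds at every accessible world, and ◇ψ holds iff ψ holds at some accessible world.
Let φ = s → □s. Evaluate φ at each world:
  a (successors {c, g}): φ is true.
  b (successors {b, c, f}): φ is true.
  c (successors {b, c}): φ is true.
  d (successors {e, f, g}): φ is true.
  e (successors {a, b, f}): φ is false.
  f (successors {c}): φ is true.
  g (successors {d, f}): φ is true.
Detail at a (witness):
  At a: s is false, □s is false, so s → □s is true.
    At a: □s requires s at every successor {c, g}.
      s fails at g, so □s is false at a.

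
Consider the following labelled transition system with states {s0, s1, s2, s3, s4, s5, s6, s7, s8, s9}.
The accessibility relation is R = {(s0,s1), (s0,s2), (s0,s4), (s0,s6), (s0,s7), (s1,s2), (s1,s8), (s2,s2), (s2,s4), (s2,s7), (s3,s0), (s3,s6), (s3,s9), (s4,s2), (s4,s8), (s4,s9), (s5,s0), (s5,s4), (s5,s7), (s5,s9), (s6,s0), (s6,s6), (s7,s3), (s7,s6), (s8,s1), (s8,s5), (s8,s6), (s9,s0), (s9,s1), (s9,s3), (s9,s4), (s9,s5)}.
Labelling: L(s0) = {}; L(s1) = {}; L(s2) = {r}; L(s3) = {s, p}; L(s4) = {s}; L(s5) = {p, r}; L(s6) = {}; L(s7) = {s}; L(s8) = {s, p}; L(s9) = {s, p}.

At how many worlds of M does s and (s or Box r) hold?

5

Let φ = s and (s or Box r). Evaluate φ at each world:
  s0 (successors {s1, s2, s4, s6, s7}): φ is false.
  s1 (successors {s2, s8}): φ is false.
  s2 (successors {s2, s4, s7}): φ is false.
  s3 (successors {s0, s6, s9}): φ is true.
  s4 (successors {s2, s8, s9}): φ is true.
  s5 (successors {s0, s4, s7, s9}): φ is false.
  s6 (successors {s0, s6}): φ is false.
  s7 (successors {s3, s6}): φ is true.
  s8 (successors {s1, s5, s6}): φ is true.
  s9 (successors {s0, s1, s3, s4, s5}): φ is true.
For instance, at s7:
  At s7: s is true, s or Box r is true, so s and (s or Box r) is true.
    At s7: s is true, Box r is false, so s or Box r is true.
      At s7: Box r requires r at every successor {s3, s6}.
        r fails at s3, so Box r is false at s7.
Satisfying worlds: {s3, s4, s7, s8, s9}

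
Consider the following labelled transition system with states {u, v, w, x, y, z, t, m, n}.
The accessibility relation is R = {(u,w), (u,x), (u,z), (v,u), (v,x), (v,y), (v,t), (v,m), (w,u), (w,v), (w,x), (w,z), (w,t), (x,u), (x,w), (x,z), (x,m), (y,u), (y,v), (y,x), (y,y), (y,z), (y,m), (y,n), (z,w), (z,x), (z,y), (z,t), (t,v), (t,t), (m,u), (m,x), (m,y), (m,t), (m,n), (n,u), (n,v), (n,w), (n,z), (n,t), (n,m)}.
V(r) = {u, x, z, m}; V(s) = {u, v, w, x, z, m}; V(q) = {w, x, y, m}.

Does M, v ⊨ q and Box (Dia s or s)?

At v: q is false, Box (Dia s or s) is true, so q and Box (Dia s or s) is false.
  At v: Box (Dia s or s) requires Dia s or s at every successor {u, x, y, t, m}.
    At u: Dia s or s is true.
    At x: Dia s or s is true.
    At y: Dia s or s is true.
    At t: Dia s or s is true.
    At m: Dia s or s is true.
  So Box (Dia s or s) is true at v.

No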